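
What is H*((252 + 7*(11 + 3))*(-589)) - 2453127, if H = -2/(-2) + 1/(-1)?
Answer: -2453127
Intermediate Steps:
H = 0 (H = -2*(-½) + 1*(-1) = 1 - 1 = 0)
H*((252 + 7*(11 + 3))*(-589)) - 2453127 = 0*((252 + 7*(11 + 3))*(-589)) - 2453127 = 0*((252 + 7*14)*(-589)) - 2453127 = 0*((252 + 98)*(-589)) - 2453127 = 0*(350*(-589)) - 2453127 = 0*(-206150) - 2453127 = 0 - 2453127 = -2453127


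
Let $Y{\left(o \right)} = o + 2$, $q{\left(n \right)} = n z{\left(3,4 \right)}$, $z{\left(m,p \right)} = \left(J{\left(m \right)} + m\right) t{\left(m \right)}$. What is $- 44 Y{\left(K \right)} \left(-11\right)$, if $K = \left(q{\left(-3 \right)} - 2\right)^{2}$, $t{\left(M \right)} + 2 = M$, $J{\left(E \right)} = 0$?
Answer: $59532$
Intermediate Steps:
$t{\left(M \right)} = -2 + M$
$z{\left(m,p \right)} = m \left(-2 + m\right)$ ($z{\left(m,p \right)} = \left(0 + m\right) \left(-2 + m\right) = m \left(-2 + m\right)$)
$q{\left(n \right)} = 3 n$ ($q{\left(n \right)} = n 3 \left(-2 + 3\right) = n 3 \cdot 1 = n 3 = 3 n$)
$K = 121$ ($K = \left(3 \left(-3\right) - 2\right)^{2} = \left(-9 - 2\right)^{2} = \left(-11\right)^{2} = 121$)
$Y{\left(o \right)} = 2 + o$
$- 44 Y{\left(K \right)} \left(-11\right) = - 44 \left(2 + 121\right) \left(-11\right) = \left(-44\right) 123 \left(-11\right) = \left(-5412\right) \left(-11\right) = 59532$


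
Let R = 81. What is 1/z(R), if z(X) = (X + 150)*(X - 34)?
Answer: 1/10857 ≈ 9.2107e-5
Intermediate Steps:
z(X) = (-34 + X)*(150 + X) (z(X) = (150 + X)*(-34 + X) = (-34 + X)*(150 + X))
1/z(R) = 1/(-5100 + 81**2 + 116*81) = 1/(-5100 + 6561 + 9396) = 1/10857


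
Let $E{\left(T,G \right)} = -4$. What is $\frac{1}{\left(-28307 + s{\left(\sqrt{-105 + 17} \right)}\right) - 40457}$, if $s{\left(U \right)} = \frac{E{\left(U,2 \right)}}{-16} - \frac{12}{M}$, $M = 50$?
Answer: $- \frac{100}{6876399} \approx -1.4543 \cdot 10^{-5}$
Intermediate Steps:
$s{\left(U \right)} = \frac{1}{100}$ ($s{\left(U \right)} = - \frac{4}{-16} - \frac{12}{50} = \left(-4\right) \left(- \frac{1}{16}\right) - \frac{6}{25} = \frac{1}{4} - \frac{6}{25} = \frac{1}{100}$)
$\frac{1}{\left(-28307 + s{\left(\sqrt{-105 + 17} \right)}\right) - 40457} = \frac{1}{\left(-28307 + \frac{1}{100}\right) - 40457} = \frac{1}{- \frac{2830699}{100} - 40457} = \frac{1}{- \frac{6876399}{100}} = - \frac{100}{6876399}$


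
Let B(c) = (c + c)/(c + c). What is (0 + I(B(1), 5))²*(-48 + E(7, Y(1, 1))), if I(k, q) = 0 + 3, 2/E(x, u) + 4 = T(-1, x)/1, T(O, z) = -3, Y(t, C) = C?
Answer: -3042/7 ≈ -434.57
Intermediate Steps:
B(c) = 1 (B(c) = (2*c)/((2*c)) = (2*c)*(1/(2*c)) = 1)
E(x, u) = -2/7 (E(x, u) = 2/(-4 - 3/1) = 2/(-4 - 3*1) = 2/(-4 - 3) = 2/(-7) = 2*(-⅐) = -2/7)
I(k, q) = 3
(0 + I(B(1), 5))²*(-48 + E(7, Y(1, 1))) = (0 + 3)²*(-48 - 2/7) = 3²*(-338/7) = 9*(-338/7) = -3042/7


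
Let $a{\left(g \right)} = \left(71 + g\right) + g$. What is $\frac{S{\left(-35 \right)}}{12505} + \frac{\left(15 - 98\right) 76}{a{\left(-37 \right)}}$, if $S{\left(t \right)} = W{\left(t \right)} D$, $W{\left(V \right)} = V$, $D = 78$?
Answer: $\frac{15774670}{7503} \approx 2102.4$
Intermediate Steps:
$a{\left(g \right)} = 71 + 2 g$
$S{\left(t \right)} = 78 t$ ($S{\left(t \right)} = t 78 = 78 t$)
$\frac{S{\left(-35 \right)}}{12505} + \frac{\left(15 - 98\right) 76}{a{\left(-37 \right)}} = \frac{78 \left(-35\right)}{12505} + \frac{\left(15 - 98\right) 76}{71 + 2 \left(-37\right)} = \left(-2730\right) \frac{1}{12505} + \frac{\left(-83\right) 76}{71 - 74} = - \frac{546}{2501} - \frac{6308}{-3} = - \frac{546}{2501} - - \frac{6308}{3} = - \frac{546}{2501} + \frac{6308}{3} = \frac{15774670}{7503}$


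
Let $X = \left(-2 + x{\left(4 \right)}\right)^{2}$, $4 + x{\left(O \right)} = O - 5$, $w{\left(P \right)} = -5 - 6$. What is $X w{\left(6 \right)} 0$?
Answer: $0$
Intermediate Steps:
$w{\left(P \right)} = -11$ ($w{\left(P \right)} = -5 - 6 = -11$)
$x{\left(O \right)} = -9 + O$ ($x{\left(O \right)} = -4 + \left(O - 5\right) = -4 + \left(-5 + O\right) = -9 + O$)
$X = 49$ ($X = \left(-2 + \left(-9 + 4\right)\right)^{2} = \left(-2 - 5\right)^{2} = \left(-7\right)^{2} = 49$)
$X w{\left(6 \right)} 0 = 49 \left(-11\right) 0 = \left(-539\right) 0 = 0$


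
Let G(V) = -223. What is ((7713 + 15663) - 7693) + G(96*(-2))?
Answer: 15460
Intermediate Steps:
((7713 + 15663) - 7693) + G(96*(-2)) = ((7713 + 15663) - 7693) - 223 = (23376 - 7693) - 223 = 15683 - 223 = 15460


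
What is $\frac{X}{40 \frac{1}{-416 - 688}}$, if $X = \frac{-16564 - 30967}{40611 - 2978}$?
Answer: $\frac{6559278}{188165} \approx 34.859$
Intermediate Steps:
$X = - \frac{47531}{37633} \approx -1.263$
$\frac{X}{40 \frac{1}{-416 - 688}} = - \frac{47531}{37633 \frac{40}{-416 - 688}} = - \frac{47531}{37633 \frac{40}{-1104}} = - \frac{47531}{37633 \cdot 40 \left(- \frac{1}{1104}\right)} = - \frac{47531}{37633 \left(- \frac{5}{138}\right)} = \left(- \frac{47531}{37633}\right) \left(- \frac{138}{5}\right) = \frac{6559278}{188165}$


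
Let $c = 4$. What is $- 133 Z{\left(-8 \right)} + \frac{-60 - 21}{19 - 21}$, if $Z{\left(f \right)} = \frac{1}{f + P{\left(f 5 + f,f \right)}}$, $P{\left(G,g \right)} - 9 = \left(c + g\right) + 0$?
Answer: $\frac{509}{6} \approx 84.833$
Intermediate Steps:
$P{\left(G,g \right)} = 13 + g$ ($P{\left(G,g \right)} = 9 + \left(\left(4 + g\right) + 0\right) = 9 + \left(4 + g\right) = 13 + g$)
$Z{\left(f \right)} = \frac{1}{13 + 2 f}$ ($Z{\left(f \right)} = \frac{1}{f + \left(13 + f\right)} = \frac{1}{13 + 2 f}$)
$- 133 Z{\left(-8 \right)} + \frac{-60 - 21}{19 - 21} = - \frac{133}{13 + 2 \left(-8\right)} + \frac{-60 - 21}{19 - 21} = - \frac{133}{13 - 16} - \frac{81}{-2} = - \frac{133}{-3} - - \frac{81}{2} = \left(-133\right) \left(- \frac{1}{3}\right) + \frac{81}{2} = \frac{133}{3} + \frac{81}{2} = \frac{509}{6}$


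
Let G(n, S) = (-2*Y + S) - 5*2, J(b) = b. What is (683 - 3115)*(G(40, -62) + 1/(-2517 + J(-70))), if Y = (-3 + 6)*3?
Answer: 566244992/2587 ≈ 2.1888e+5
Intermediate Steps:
Y = 9 (Y = 3*3 = 9)
G(n, S) = -28 + S (G(n, S) = (-2*9 + S) - 5*2 = (-18 + S) - 10 = -28 + S)
(683 - 3115)*(G(40, -62) + 1/(-2517 + J(-70))) = (683 - 3115)*((-28 - 62) + 1/(-2517 - 70)) = -2432*(-90 + 1/(-2587)) = -2432*(-90 - 1/2587) = -2432*(-232831/2587) = 566244992/2587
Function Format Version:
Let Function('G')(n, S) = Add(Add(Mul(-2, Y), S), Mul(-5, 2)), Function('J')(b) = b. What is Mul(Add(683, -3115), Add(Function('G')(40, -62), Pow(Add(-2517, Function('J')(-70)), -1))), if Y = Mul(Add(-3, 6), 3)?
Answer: Rational(566244992, 2587) ≈ 2.1888e+5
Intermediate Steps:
Y = 9 (Y = Mul(3, 3) = 9)
Function('G')(n, S) = Add(-28, S) (Function('G')(n, S) = Add(Add(Mul(-2, 9), S), Mul(-5, 2)) = Add(Add(-18, S), -10) = Add(-28, S))
Mul(Add(683, -3115), Add(Function('G')(40, -62), Pow(Add(-2517, Function('J')(-70)), -1))) = Mul(Add(683, -3115), Add(Add(-28, -62), Pow(Add(-2517, -70), -1))) = Mul(-2432, Add(-90, Pow(-2587, -1))) = Mul(-2432, Add(-90, Rational(-1, 2587))) = Mul(-2432, Rational(-232831, 2587)) = Rational(566244992, 2587)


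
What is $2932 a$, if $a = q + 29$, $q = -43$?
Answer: $-41048$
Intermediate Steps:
$a = -14$ ($a = -43 + 29 = -14$)
$2932 a = 2932 \left(-14\right) = -41048$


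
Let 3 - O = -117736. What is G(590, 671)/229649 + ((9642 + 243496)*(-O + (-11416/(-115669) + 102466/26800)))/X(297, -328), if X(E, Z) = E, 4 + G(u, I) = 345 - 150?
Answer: -5304195984920754573309463/52858251333171900 ≈ -1.0035e+8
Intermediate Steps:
O = 117739 (O = 3 - 1*(-117736) = 3 + 117736 = 117739)
G(u, I) = 191 (G(u, I) = -4 + (345 - 150) = -4 + 195 = 191)
G(590, 671)/229649 + ((9642 + 243496)*(-O + (-11416/(-115669) + 102466/26800)))/X(297, -328) = 191/229649 + ((9642 + 243496)*(-1*117739 + (-11416/(-115669) + 102466/26800)))/297 = 191*(1/229649) + (253138*(-117739 + (-11416*(-1/115669) + 102466*(1/26800))))*(1/297) = 191/229649 + (253138*(-117739 + (11416/115669 + 51233/13400)))*(1/297) = 191/229649 + (253138*(-117739 + 6079044277/1549964600))*(1/297) = 191/229649 + (253138*(-182485202995123/1549964600))*(1/297) = 191/229649 - 23096969657889722987/774982300*1/297 = 191/229649 - 23096969657889722987/230169743100 = -5304195984920754573309463/52858251333171900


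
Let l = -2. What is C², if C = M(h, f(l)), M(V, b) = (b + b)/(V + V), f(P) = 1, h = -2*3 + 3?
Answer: ⅑ ≈ 0.11111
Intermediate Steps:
h = -3 (h = -6 + 3 = -3)
M(V, b) = b/V (M(V, b) = (2*b)/((2*V)) = (2*b)*(1/(2*V)) = b/V)
C = -⅓ (C = 1/(-3) = 1*(-⅓) = -⅓ ≈ -0.33333)
C² = (-⅓)² = ⅑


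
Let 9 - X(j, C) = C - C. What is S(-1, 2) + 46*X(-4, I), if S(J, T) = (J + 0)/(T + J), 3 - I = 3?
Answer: 413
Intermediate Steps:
I = 0 (I = 3 - 1*3 = 3 - 3 = 0)
X(j, C) = 9 (X(j, C) = 9 - (C - C) = 9 - 1*0 = 9 + 0 = 9)
S(J, T) = J/(J + T)
S(-1, 2) + 46*X(-4, I) = -1/(-1 + 2) + 46*9 = -1/1 + 414 = -1*1 + 414 = -1 + 414 = 413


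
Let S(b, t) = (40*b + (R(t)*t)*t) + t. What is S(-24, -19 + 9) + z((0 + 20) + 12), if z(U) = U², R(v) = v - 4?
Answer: -1346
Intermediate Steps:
R(v) = -4 + v
S(b, t) = t + 40*b + t²*(-4 + t) (S(b, t) = (40*b + ((-4 + t)*t)*t) + t = (40*b + (t*(-4 + t))*t) + t = (40*b + t²*(-4 + t)) + t = t + 40*b + t²*(-4 + t))
S(-24, -19 + 9) + z((0 + 20) + 12) = ((-19 + 9) + 40*(-24) + (-19 + 9)²*(-4 + (-19 + 9))) + ((0 + 20) + 12)² = (-10 - 960 + (-10)²*(-4 - 10)) + (20 + 12)² = (-10 - 960 + 100*(-14)) + 32² = (-10 - 960 - 1400) + 1024 = -2370 + 1024 = -1346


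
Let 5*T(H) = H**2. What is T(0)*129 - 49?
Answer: -49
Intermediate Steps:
T(H) = H**2/5
T(0)*129 - 49 = ((1/5)*0**2)*129 - 49 = ((1/5)*0)*129 - 49 = 0*129 - 49 = 0 - 49 = -49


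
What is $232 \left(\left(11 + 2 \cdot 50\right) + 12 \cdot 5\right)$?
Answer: $39672$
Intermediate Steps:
$232 \left(\left(11 + 2 \cdot 50\right) + 12 \cdot 5\right) = 232 \left(\left(11 + 100\right) + 60\right) = 232 \left(111 + 60\right) = 232 \cdot 171 = 39672$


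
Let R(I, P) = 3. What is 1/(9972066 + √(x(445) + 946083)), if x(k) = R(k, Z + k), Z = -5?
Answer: 1662011/16573683227045 - √946086/99442099362270 ≈ 1.0027e-7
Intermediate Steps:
x(k) = 3
1/(9972066 + √(x(445) + 946083)) = 1/(9972066 + √(3 + 946083)) = 1/(9972066 + √946086)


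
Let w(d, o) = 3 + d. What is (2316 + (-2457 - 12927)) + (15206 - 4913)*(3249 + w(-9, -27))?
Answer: 33367131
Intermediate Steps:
(2316 + (-2457 - 12927)) + (15206 - 4913)*(3249 + w(-9, -27)) = (2316 + (-2457 - 12927)) + (15206 - 4913)*(3249 + (3 - 9)) = (2316 - 15384) + 10293*(3249 - 6) = -13068 + 10293*3243 = -13068 + 33380199 = 33367131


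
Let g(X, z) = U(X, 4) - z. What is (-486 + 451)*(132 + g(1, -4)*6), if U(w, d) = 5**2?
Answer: -10710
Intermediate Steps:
U(w, d) = 25
g(X, z) = 25 - z
(-486 + 451)*(132 + g(1, -4)*6) = (-486 + 451)*(132 + (25 - 1*(-4))*6) = -35*(132 + (25 + 4)*6) = -35*(132 + 29*6) = -35*(132 + 174) = -35*306 = -10710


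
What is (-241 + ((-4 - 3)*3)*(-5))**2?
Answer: 18496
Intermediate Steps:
(-241 + ((-4 - 3)*3)*(-5))**2 = (-241 - 7*3*(-5))**2 = (-241 - 21*(-5))**2 = (-241 + 105)**2 = (-136)**2 = 18496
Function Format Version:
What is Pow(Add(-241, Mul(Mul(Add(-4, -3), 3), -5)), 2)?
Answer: 18496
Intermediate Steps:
Pow(Add(-241, Mul(Mul(Add(-4, -3), 3), -5)), 2) = Pow(Add(-241, Mul(Mul(-7, 3), -5)), 2) = Pow(Add(-241, Mul(-21, -5)), 2) = Pow(Add(-241, 105), 2) = Pow(-136, 2) = 18496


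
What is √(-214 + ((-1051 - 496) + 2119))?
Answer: √358 ≈ 18.921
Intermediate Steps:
√(-214 + ((-1051 - 496) + 2119)) = √(-214 + (-1547 + 2119)) = √(-214 + 572) = √358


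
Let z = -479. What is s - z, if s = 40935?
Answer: 41414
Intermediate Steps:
s - z = 40935 - 1*(-479) = 40935 + 479 = 41414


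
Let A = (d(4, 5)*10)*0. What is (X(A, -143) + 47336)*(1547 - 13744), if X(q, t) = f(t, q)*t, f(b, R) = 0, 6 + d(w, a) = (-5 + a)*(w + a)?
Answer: -577357192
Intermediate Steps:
d(w, a) = -6 + (-5 + a)*(a + w) (d(w, a) = -6 + (-5 + a)*(w + a) = -6 + (-5 + a)*(a + w))
A = 0 (A = ((-6 + 5**2 - 5*5 - 5*4 + 5*4)*10)*0 = ((-6 + 25 - 25 - 20 + 20)*10)*0 = -6*10*0 = -60*0 = 0)
X(q, t) = 0 (X(q, t) = 0*t = 0)
(X(A, -143) + 47336)*(1547 - 13744) = (0 + 47336)*(1547 - 13744) = 47336*(-12197) = -577357192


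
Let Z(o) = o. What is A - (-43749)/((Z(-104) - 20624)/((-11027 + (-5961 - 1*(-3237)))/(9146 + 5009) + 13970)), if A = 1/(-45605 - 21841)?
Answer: -291722825741108093/9894491419320 ≈ -29483.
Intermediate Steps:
A = -1/67446 (A = 1/(-67446) = -1/67446 ≈ -1.4827e-5)
A - (-43749)/((Z(-104) - 20624)/((-11027 + (-5961 - 1*(-3237)))/(9146 + 5009) + 13970)) = -1/67446 - (-43749)/((-104 - 20624)/((-11027 + (-5961 - 1*(-3237)))/(9146 + 5009) + 13970)) = -1/67446 - (-43749)/((-20728/((-11027 + (-5961 + 3237))/14155 + 13970))) = -1/67446 - (-43749)/((-20728/((-11027 - 2724)*(1/14155) + 13970))) = -1/67446 - (-43749)/((-20728/(-13751*1/14155 + 13970))) = -1/67446 - (-43749)/((-20728/(-13751/14155 + 13970))) = -1/67446 - (-43749)/((-20728/197731599/14155)) = -1/67446 - (-43749)/((-20728*14155/197731599)) = -1/67446 - (-43749)/(-293404840/197731599) = -1/67446 - (-43749)*(-197731599)/293404840 = -1/67446 - 1*8650559724651/293404840 = -1/67446 - 8650559724651/293404840 = -291722825741108093/9894491419320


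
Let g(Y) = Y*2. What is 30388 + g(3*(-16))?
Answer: 30292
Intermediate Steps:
g(Y) = 2*Y
30388 + g(3*(-16)) = 30388 + 2*(3*(-16)) = 30388 + 2*(-48) = 30388 - 96 = 30292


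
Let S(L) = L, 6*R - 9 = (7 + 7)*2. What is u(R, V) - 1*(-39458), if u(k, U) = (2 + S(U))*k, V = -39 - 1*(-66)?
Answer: 237821/6 ≈ 39637.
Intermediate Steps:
V = 27 (V = -39 + 66 = 27)
R = 37/6 (R = 3/2 + ((7 + 7)*2)/6 = 3/2 + (14*2)/6 = 3/2 + (1/6)*28 = 3/2 + 14/3 = 37/6 ≈ 6.1667)
u(k, U) = k*(2 + U) (u(k, U) = (2 + U)*k = k*(2 + U))
u(R, V) - 1*(-39458) = 37*(2 + 27)/6 - 1*(-39458) = (37/6)*29 + 39458 = 1073/6 + 39458 = 237821/6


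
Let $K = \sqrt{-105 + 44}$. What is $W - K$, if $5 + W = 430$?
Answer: $425 - i \sqrt{61} \approx 425.0 - 7.8102 i$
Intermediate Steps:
$W = 425$ ($W = -5 + 430 = 425$)
$K = i \sqrt{61}$ ($K = \sqrt{-61} = i \sqrt{61} \approx 7.8102 i$)
$W - K = 425 - i \sqrt{61}$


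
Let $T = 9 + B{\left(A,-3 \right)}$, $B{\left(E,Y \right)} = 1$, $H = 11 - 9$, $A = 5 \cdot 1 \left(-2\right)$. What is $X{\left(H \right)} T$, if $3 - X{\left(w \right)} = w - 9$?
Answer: $100$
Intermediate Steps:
$A = -10$ ($A = 5 \left(-2\right) = -10$)
$H = 2$
$T = 10$ ($T = 9 + 1 = 10$)
$X{\left(w \right)} = 12 - w$ ($X{\left(w \right)} = 3 - \left(w - 9\right) = 3 - \left(-9 + w\right) = 12 - w$)
$X{\left(H \right)} T = \left(12 - 2\right) 10 = 10 \cdot 10 = 100$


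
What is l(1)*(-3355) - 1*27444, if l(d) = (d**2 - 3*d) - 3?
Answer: -10669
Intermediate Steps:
l(d) = -3 + d**2 - 3*d
l(1)*(-3355) - 1*27444 = (-3 + 1**2 - 3*1)*(-3355) - 1*27444 = (-3 + 1 - 3)*(-3355) - 27444 = -5*(-3355) - 27444 = 16775 - 27444 = -10669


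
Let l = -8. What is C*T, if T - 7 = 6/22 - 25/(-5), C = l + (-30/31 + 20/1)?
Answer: 46170/341 ≈ 135.40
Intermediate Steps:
C = 342/31 (C = -8 + (-30/31 + 20/1) = -8 + (-30*1/31 + 20*1) = -8 + (-30/31 + 20) = -8 + 590/31 = 342/31 ≈ 11.032)
T = 135/11 (T = 7 + (6/22 - 25/(-5)) = 7 + (6*(1/22) - 25*(-⅕)) = 7 + (3/11 + 5) = 7 + 58/11 = 135/11 ≈ 12.273)
C*T = (342/31)*(135/11) = 46170/341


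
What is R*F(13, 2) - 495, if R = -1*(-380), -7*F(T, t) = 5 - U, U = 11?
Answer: -1185/7 ≈ -169.29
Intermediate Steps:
F(T, t) = 6/7 (F(T, t) = -(5 - 1*11)/7 = -(5 - 11)/7 = -⅐*(-6) = 6/7)
R = 380
R*F(13, 2) - 495 = 380*(6/7) - 495 = 2280/7 - 495 = -1185/7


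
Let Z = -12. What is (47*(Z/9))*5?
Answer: -940/3 ≈ -313.33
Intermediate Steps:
(47*(Z/9))*5 = (47*(-12/9))*5 = (47*(-12*⅑))*5 = (47*(-4/3))*5 = -188/3*5 = -940/3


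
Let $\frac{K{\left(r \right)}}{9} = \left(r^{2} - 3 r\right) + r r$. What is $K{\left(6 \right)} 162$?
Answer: $78732$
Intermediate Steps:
$K{\left(r \right)} = - 27 r + 18 r^{2}$ ($K{\left(r \right)} = 9 \left(\left(r^{2} - 3 r\right) + r r\right) = 9 \left(\left(r^{2} - 3 r\right) + r^{2}\right) = 9 \left(- 3 r + 2 r^{2}\right) = - 27 r + 18 r^{2}$)
$K{\left(6 \right)} 162 = 9 \cdot 6 \left(-3 + 2 \cdot 6\right) 162 = 9 \cdot 6 \left(-3 + 12\right) 162 = 9 \cdot 6 \cdot 9 \cdot 162 = 486 \cdot 162 = 78732$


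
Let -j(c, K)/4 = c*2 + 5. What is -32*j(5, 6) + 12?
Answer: 1932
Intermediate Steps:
j(c, K) = -20 - 8*c (j(c, K) = -4*(c*2 + 5) = -4*(2*c + 5) = -4*(5 + 2*c) = -20 - 8*c)
-32*j(5, 6) + 12 = -32*(-20 - 8*5) + 12 = -32*(-20 - 40) + 12 = -32*(-60) + 12 = 1920 + 12 = 1932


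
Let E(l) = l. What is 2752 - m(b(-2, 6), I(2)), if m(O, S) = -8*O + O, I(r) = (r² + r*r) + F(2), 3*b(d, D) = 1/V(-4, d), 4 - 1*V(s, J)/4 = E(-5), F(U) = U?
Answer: 297223/108 ≈ 2752.1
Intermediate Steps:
V(s, J) = 36 (V(s, J) = 16 - 4*(-5) = 16 + 20 = 36)
b(d, D) = 1/108 (b(d, D) = (⅓)/36 = (⅓)*(1/36) = 1/108)
I(r) = 2 + 2*r² (I(r) = (r² + r*r) + 2 = (r² + r²) + 2 = 2*r² + 2 = 2 + 2*r²)
m(O, S) = -7*O
2752 - m(b(-2, 6), I(2)) = 2752 - (-7)/108 = 2752 - 1*(-7/108) = 2752 + 7/108 = 297223/108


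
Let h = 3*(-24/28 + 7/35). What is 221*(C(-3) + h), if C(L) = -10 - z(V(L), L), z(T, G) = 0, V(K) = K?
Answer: -92599/35 ≈ -2645.7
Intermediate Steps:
h = -69/35 (h = 3*(-24*1/28 + 7*(1/35)) = 3*(-6/7 + ⅕) = 3*(-23/35) = -69/35 ≈ -1.9714)
C(L) = -10 (C(L) = -10 - 1*0 = -10 + 0 = -10)
221*(C(-3) + h) = 221*(-10 - 69/35) = 221*(-419/35) = -92599/35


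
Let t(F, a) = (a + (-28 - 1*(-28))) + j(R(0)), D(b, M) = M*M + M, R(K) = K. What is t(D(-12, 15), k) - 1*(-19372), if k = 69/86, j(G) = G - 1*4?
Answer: 1665717/86 ≈ 19369.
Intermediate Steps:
j(G) = -4 + G (j(G) = G - 4 = -4 + G)
k = 69/86 (k = 69*(1/86) = 69/86 ≈ 0.80233)
D(b, M) = M + M**2 (D(b, M) = M**2 + M = M + M**2)
t(F, a) = -4 + a (t(F, a) = (a + (-28 - 1*(-28))) + (-4 + 0) = (a + (-28 + 28)) - 4 = (a + 0) - 4 = a - 4 = -4 + a)
t(D(-12, 15), k) - 1*(-19372) = (-4 + 69/86) - 1*(-19372) = -275/86 + 19372 = 1665717/86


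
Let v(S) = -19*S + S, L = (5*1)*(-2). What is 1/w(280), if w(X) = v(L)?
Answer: 1/180 ≈ 0.0055556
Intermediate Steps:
L = -10 (L = 5*(-2) = -10)
v(S) = -18*S
w(X) = 180 (w(X) = -18*(-10) = 180)
1/w(280) = 1/180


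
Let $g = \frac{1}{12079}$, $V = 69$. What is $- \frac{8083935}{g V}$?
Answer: $- \frac{32548616955}{23} \approx -1.4152 \cdot 10^{9}$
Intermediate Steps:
$g = \frac{1}{12079} \approx 8.2788 \cdot 10^{-5}$
$- \frac{8083935}{g V} = - \frac{8083935}{\frac{1}{12079} \cdot 69} = - \frac{8083935}{\frac{69}{12079}} = \left(-8083935\right) \frac{12079}{69} = - \frac{32548616955}{23}$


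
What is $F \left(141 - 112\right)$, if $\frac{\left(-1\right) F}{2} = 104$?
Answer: $-6032$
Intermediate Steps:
$F = -208$ ($F = \left(-2\right) 104 = -208$)
$F \left(141 - 112\right) = - 208 \left(141 - 112\right) = \left(-208\right) 29 = -6032$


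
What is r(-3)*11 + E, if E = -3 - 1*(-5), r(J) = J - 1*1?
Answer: -42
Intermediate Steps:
r(J) = -1 + J (r(J) = J - 1 = -1 + J)
E = 2 (E = -3 + 5 = 2)
r(-3)*11 + E = (-1 - 3)*11 + 2 = -4*11 + 2 = -44 + 2 = -42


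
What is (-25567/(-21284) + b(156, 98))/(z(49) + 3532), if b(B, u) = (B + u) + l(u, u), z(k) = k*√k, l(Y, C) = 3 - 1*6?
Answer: 5367851/82475500 ≈ 0.065084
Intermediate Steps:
l(Y, C) = -3 (l(Y, C) = 3 - 6 = -3)
z(k) = k^(3/2)
b(B, u) = -3 + B + u (b(B, u) = (B + u) - 3 = -3 + B + u)
(-25567/(-21284) + b(156, 98))/(z(49) + 3532) = (-25567/(-21284) + (-3 + 156 + 98))/(49^(3/2) + 3532) = (-25567*(-1/21284) + 251)/(343 + 3532) = (25567/21284 + 251)/3875 = (5367851/21284)*(1/3875) = 5367851/82475500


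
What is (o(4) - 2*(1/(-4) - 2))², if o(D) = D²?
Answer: 1681/4 ≈ 420.25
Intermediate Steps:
(o(4) - 2*(1/(-4) - 2))² = (4² - 2*(1/(-4) - 2))² = (16 - 2*(1*(-¼) - 2))² = (16 - 2*(-¼ - 2))² = (16 - 2*(-9/4))² = (16 + 9/2)² = (41/2)² = 1681/4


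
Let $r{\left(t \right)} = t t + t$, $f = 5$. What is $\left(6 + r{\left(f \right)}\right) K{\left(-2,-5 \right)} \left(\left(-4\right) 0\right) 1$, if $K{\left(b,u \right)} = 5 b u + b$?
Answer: $0$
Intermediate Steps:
$r{\left(t \right)} = t + t^{2}$ ($r{\left(t \right)} = t^{2} + t = t + t^{2}$)
$K{\left(b,u \right)} = b + 5 b u$ ($K{\left(b,u \right)} = 5 b u + b = b + 5 b u$)
$\left(6 + r{\left(f \right)}\right) K{\left(-2,-5 \right)} \left(\left(-4\right) 0\right) 1 = \left(6 + 5 \left(1 + 5\right)\right) \left(- 2 \left(1 + 5 \left(-5\right)\right)\right) \left(\left(-4\right) 0\right) 1 = \left(6 + 5 \cdot 6\right) \left(- 2 \left(1 - 25\right)\right) 0 \cdot 1 = \left(6 + 30\right) \left(\left(-2\right) \left(-24\right)\right) 0 \cdot 1 = 36 \cdot 48 \cdot 0 \cdot 1 = 1728 \cdot 0 \cdot 1 = 0 \cdot 1 = 0$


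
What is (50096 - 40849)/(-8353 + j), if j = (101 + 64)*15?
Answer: -9247/5878 ≈ -1.5732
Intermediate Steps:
j = 2475 (j = 165*15 = 2475)
(50096 - 40849)/(-8353 + j) = (50096 - 40849)/(-8353 + 2475) = 9247/(-5878) = 9247*(-1/5878) = -9247/5878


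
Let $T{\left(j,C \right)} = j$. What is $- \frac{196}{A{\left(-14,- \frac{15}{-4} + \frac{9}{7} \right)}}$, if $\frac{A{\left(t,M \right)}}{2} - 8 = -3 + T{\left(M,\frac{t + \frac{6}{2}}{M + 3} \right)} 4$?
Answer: $- \frac{343}{88} \approx -3.8977$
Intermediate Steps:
$A{\left(t,M \right)} = 10 + 8 M$ ($A{\left(t,M \right)} = 16 + 2 \left(-3 + M 4\right) = 16 + 2 \left(-3 + 4 M\right) = 16 + \left(-6 + 8 M\right) = 10 + 8 M$)
$- \frac{196}{A{\left(-14,- \frac{15}{-4} + \frac{9}{7} \right)}} = - \frac{196}{10 + 8 \left(- \frac{15}{-4} + \frac{9}{7}\right)} = - \frac{196}{10 + 8 \left(\left(-15\right) \left(- \frac{1}{4}\right) + 9 \cdot \frac{1}{7}\right)} = - \frac{196}{10 + 8 \left(\frac{15}{4} + \frac{9}{7}\right)} = - \frac{196}{10 + 8 \cdot \frac{141}{28}} = - \frac{196}{10 + \frac{282}{7}} = - \frac{196}{\frac{352}{7}} = \left(-196\right) \frac{7}{352} = - \frac{343}{88}$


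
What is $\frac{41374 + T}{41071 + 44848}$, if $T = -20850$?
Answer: $\frac{20524}{85919} \approx 0.23888$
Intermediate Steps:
$\frac{41374 + T}{41071 + 44848} = \frac{41374 - 20850}{41071 + 44848} = \frac{20524}{85919}$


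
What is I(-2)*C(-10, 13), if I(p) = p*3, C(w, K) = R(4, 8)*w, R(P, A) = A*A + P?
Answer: 4080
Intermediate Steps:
R(P, A) = P + A² (R(P, A) = A² + P = P + A²)
C(w, K) = 68*w (C(w, K) = (4 + 8²)*w = (4 + 64)*w = 68*w)
I(p) = 3*p
I(-2)*C(-10, 13) = (3*(-2))*(68*(-10)) = -6*(-680) = 4080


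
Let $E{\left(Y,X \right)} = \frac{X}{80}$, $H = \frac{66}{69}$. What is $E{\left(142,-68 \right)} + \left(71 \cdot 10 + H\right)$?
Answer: $\frac{326649}{460} \approx 710.11$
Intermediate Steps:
$H = \frac{22}{23}$ ($H = 66 \cdot \frac{1}{69} = \frac{22}{23} \approx 0.95652$)
$E{\left(Y,X \right)} = \frac{X}{80}$ ($E{\left(Y,X \right)} = X \frac{1}{80} = \frac{X}{80}$)
$E{\left(142,-68 \right)} + \left(71 \cdot 10 + H\right) = \frac{1}{80} \left(-68\right) + \left(71 \cdot 10 + \frac{22}{23}\right) = - \frac{17}{20} + \left(710 + \frac{22}{23}\right) = - \frac{17}{20} + \frac{16352}{23} = \frac{326649}{460}$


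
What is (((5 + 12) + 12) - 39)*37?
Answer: -370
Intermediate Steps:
(((5 + 12) + 12) - 39)*37 = ((17 + 12) - 39)*37 = (29 - 39)*37 = -10*37 = -370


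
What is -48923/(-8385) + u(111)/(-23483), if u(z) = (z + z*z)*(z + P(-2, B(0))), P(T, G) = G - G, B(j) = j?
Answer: -10422038711/196904955 ≈ -52.929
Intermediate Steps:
P(T, G) = 0
u(z) = z*(z + z²) (u(z) = (z + z*z)*(z + 0) = (z + z²)*z = z*(z + z²))
-48923/(-8385) + u(111)/(-23483) = -48923/(-8385) + (111²*(1 + 111))/(-23483) = -48923*(-1/8385) + (12321*112)*(-1/23483) = 48923/8385 + 1379952*(-1/23483) = 48923/8385 - 1379952/23483 = -10422038711/196904955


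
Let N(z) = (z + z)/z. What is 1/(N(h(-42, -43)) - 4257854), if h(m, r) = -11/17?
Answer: -1/4257852 ≈ -2.3486e-7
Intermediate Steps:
h(m, r) = -11/17 (h(m, r) = -11*1/17 = -11/17)
N(z) = 2 (N(z) = (2*z)/z = 2)
1/(N(h(-42, -43)) - 4257854) = 1/(2 - 4257854) = 1/(-4257852) = -1/4257852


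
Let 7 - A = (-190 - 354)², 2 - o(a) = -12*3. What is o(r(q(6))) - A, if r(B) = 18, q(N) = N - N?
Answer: 295967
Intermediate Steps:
q(N) = 0
o(a) = 38 (o(a) = 2 - (-12)*3 = 2 - 1*(-36) = 2 + 36 = 38)
A = -295929 (A = 7 - (-190 - 354)² = 7 - 1*(-544)² = 7 - 1*295936 = 7 - 295936 = -295929)
o(r(q(6))) - A = 38 - 1*(-295929) = 38 + 295929 = 295967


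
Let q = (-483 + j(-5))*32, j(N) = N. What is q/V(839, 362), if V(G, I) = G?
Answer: -15616/839 ≈ -18.613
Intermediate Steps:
q = -15616 (q = (-483 - 5)*32 = -488*32 = -15616)
q/V(839, 362) = -15616/839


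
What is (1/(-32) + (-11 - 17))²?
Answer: 804609/1024 ≈ 785.75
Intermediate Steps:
(1/(-32) + (-11 - 17))² = (-1/32 - 28)² = (-897/32)² = 804609/1024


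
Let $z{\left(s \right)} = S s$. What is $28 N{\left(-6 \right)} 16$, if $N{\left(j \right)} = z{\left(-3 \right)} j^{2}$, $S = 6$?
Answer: $-290304$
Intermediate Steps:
$z{\left(s \right)} = 6 s$
$N{\left(j \right)} = - 18 j^{2}$ ($N{\left(j \right)} = 6 \left(-3\right) j^{2} = - 18 j^{2}$)
$28 N{\left(-6 \right)} 16 = 28 \left(- 18 \left(-6\right)^{2}\right) 16 = 28 \left(\left(-18\right) 36\right) 16 = 28 \left(-648\right) 16 = \left(-18144\right) 16 = -290304$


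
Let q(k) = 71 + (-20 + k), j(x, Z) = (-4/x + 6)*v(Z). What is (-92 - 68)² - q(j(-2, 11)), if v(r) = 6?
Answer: 25501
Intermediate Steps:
j(x, Z) = 36 - 24/x (j(x, Z) = (-4/x + 6)*6 = (6 - 4/x)*6 = 36 - 24/x)
q(k) = 51 + k
(-92 - 68)² - q(j(-2, 11)) = (-92 - 68)² - (51 + (36 - 24/(-2))) = (-160)² - (51 + (36 - 24*(-½))) = 25600 - (51 + (36 + 12)) = 25600 - (51 + 48) = 25600 - 1*99 = 25600 - 99 = 25501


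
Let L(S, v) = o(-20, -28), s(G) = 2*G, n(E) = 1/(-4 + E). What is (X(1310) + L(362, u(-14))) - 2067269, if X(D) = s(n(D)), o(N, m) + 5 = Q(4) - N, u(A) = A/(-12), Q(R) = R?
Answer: -1349914249/653 ≈ -2.0673e+6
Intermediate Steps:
u(A) = -A/12 (u(A) = A*(-1/12) = -A/12)
o(N, m) = -1 - N (o(N, m) = -5 + (4 - N) = -1 - N)
X(D) = 2/(-4 + D)
L(S, v) = 19 (L(S, v) = -1 - 1*(-20) = -1 + 20 = 19)
(X(1310) + L(362, u(-14))) - 2067269 = (2/(-4 + 1310) + 19) - 2067269 = (2/1306 + 19) - 2067269 = (2*(1/1306) + 19) - 2067269 = (1/653 + 19) - 2067269 = 12408/653 - 2067269 = -1349914249/653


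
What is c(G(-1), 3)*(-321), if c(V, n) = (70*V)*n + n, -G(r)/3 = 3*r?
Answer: -607653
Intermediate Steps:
G(r) = -9*r
c(V, n) = n + 70*V*n (c(V, n) = 70*V*n + n = n + 70*V*n)
c(G(-1), 3)*(-321) = (3*(1 + 70*(-9*(-1))))*(-321) = (3*(1 + 70*9))*(-321) = (3*(1 + 630))*(-321) = (3*631)*(-321) = 1893*(-321) = -607653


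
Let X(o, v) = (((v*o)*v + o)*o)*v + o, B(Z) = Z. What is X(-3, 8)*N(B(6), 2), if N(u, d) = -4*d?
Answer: -37416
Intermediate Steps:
X(o, v) = o + o*v*(o + o*v²) (X(o, v) = (((o*v)*v + o)*o)*v + o = ((o*v² + o)*o)*v + o = ((o + o*v²)*o)*v + o = (o*(o + o*v²))*v + o = o*v*(o + o*v²) + o = o + o*v*(o + o*v²))
X(-3, 8)*N(B(6), 2) = (-3*(1 - 3*8 - 3*8³))*(-4*2) = -3*(1 - 24 - 3*512)*(-8) = -3*(1 - 24 - 1536)*(-8) = -3*(-1559)*(-8) = 4677*(-8) = -37416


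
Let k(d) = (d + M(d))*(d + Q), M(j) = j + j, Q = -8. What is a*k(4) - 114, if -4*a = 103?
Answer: 1122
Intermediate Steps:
a = -103/4 (a = -¼*103 = -103/4 ≈ -25.750)
M(j) = 2*j
k(d) = 3*d*(-8 + d) (k(d) = (d + 2*d)*(d - 8) = (3*d)*(-8 + d) = 3*d*(-8 + d))
a*k(4) - 114 = -309*4*(-8 + 4)/4 - 114 = -309*4*(-4)/4 - 114 = -103/4*(-48) - 114 = 1236 - 114 = 1122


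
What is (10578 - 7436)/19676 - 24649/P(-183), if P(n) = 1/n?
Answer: 44376927317/9838 ≈ 4.5108e+6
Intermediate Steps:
(10578 - 7436)/19676 - 24649/P(-183) = (10578 - 7436)/19676 - 24649/(1/(-183)) = 3142*(1/19676) - 24649/(-1/183) = 1571/9838 - 24649*(-183) = 1571/9838 + 4510767 = 44376927317/9838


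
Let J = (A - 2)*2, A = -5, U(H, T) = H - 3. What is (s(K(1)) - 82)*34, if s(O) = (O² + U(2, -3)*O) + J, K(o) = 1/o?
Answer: -3264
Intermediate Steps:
U(H, T) = -3 + H
J = -14 (J = (-5 - 2)*2 = -7*2 = -14)
s(O) = -14 + O² - O (s(O) = (O² + (-3 + 2)*O) - 14 = (O² - O) - 14 = -14 + O² - O)
(s(K(1)) - 82)*34 = ((-14 + (1/1)² - 1/1) - 82)*34 = ((-14 + 1² - 1*1) - 82)*34 = ((-14 + 1 - 1) - 82)*34 = (-14 - 82)*34 = -96*34 = -3264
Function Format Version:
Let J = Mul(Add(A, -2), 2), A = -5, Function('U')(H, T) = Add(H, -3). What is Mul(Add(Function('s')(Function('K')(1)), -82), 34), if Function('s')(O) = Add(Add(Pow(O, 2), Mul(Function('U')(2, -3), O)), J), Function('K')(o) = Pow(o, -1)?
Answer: -3264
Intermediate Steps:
Function('U')(H, T) = Add(-3, H)
J = -14 (J = Mul(Add(-5, -2), 2) = Mul(-7, 2) = -14)
Function('s')(O) = Add(-14, Pow(O, 2), Mul(-1, O)) (Function('s')(O) = Add(Add(Pow(O, 2), Mul(Add(-3, 2), O)), -14) = Add(Add(Pow(O, 2), Mul(-1, O)), -14) = Add(-14, Pow(O, 2), Mul(-1, O)))
Mul(Add(Function('s')(Function('K')(1)), -82), 34) = Mul(Add(Add(-14, Pow(Pow(1, -1), 2), Mul(-1, Pow(1, -1))), -82), 34) = Mul(Add(Add(-14, Pow(1, 2), Mul(-1, 1)), -82), 34) = Mul(Add(Add(-14, 1, -1), -82), 34) = Mul(Add(-14, -82), 34) = Mul(-96, 34) = -3264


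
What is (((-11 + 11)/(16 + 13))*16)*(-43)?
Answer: 0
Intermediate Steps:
(((-11 + 11)/(16 + 13))*16)*(-43) = ((0/29)*16)*(-43) = ((0*(1/29))*16)*(-43) = (0*16)*(-43) = 0*(-43) = 0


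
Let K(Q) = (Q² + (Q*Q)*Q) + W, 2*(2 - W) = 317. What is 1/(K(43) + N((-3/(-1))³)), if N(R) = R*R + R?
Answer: 2/163911 ≈ 1.2202e-5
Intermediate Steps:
W = -313/2 (W = 2 - ½*317 = 2 - 317/2 = -313/2 ≈ -156.50)
K(Q) = -313/2 + Q² + Q³ (K(Q) = (Q² + (Q*Q)*Q) - 313/2 = (Q² + Q²*Q) - 313/2 = (Q² + Q³) - 313/2 = -313/2 + Q² + Q³)
N(R) = R + R² (N(R) = R² + R = R + R²)
1/(K(43) + N((-3/(-1))³)) = 1/((-313/2 + 43² + 43³) + (-3/(-1))³*(1 + (-3/(-1))³)) = 1/((-313/2 + 1849 + 79507) + (-3*(-1))³*(1 + (-3*(-1))³)) = 1/(162399/2 + 3³*(1 + 3³)) = 1/(162399/2 + 27*(1 + 27)) = 1/(162399/2 + 27*28) = 1/(162399/2 + 756) = 1/(163911/2) = 2/163911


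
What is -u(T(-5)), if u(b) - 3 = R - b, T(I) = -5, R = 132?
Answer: -140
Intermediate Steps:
u(b) = 135 - b (u(b) = 3 + (132 - b) = 135 - b)
-u(T(-5)) = -(135 - 1*(-5)) = -(135 + 5) = -1*140 = -140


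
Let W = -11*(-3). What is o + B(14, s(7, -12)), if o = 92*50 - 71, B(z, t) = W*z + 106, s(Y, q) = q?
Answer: 5097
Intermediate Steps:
W = 33
B(z, t) = 106 + 33*z (B(z, t) = 33*z + 106 = 106 + 33*z)
o = 4529 (o = 4600 - 71 = 4529)
o + B(14, s(7, -12)) = 4529 + (106 + 33*14) = 4529 + (106 + 462) = 4529 + 568 = 5097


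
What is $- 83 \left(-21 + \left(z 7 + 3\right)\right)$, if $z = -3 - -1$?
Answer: $2656$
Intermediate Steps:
$z = -2$ ($z = -3 + 1 = -2$)
$- 83 \left(-21 + \left(z 7 + 3\right)\right) = - 83 \left(-21 + \left(\left(-2\right) 7 + 3\right)\right) = - 83 \left(-21 + \left(-14 + 3\right)\right) = - 83 \left(-21 - 11\right) = \left(-83\right) \left(-32\right) = 2656$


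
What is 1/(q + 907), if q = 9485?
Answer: 1/10392 ≈ 9.6228e-5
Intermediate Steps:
1/(q + 907) = 1/(9485 + 907) = 1/10392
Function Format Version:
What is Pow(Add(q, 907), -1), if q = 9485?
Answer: Rational(1, 10392) ≈ 9.6228e-5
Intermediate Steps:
Pow(Add(q, 907), -1) = Pow(Add(9485, 907), -1) = Pow(10392, -1) = Rational(1, 10392)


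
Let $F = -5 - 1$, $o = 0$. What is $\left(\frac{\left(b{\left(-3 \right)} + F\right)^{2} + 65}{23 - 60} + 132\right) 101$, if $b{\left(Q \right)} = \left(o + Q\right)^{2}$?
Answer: $13130$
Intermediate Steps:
$F = -6$ ($F = -5 - 1 = -6$)
$b{\left(Q \right)} = Q^{2}$ ($b{\left(Q \right)} = \left(0 + Q\right)^{2} = Q^{2}$)
$\left(\frac{\left(b{\left(-3 \right)} + F\right)^{2} + 65}{23 - 60} + 132\right) 101 = \left(\frac{\left(\left(-3\right)^{2} - 6\right)^{2} + 65}{23 - 60} + 132\right) 101 = \left(\frac{\left(9 - 6\right)^{2} + 65}{-37} + 132\right) 101 = \left(\left(3^{2} + 65\right) \left(- \frac{1}{37}\right) + 132\right) 101 = \left(\left(9 + 65\right) \left(- \frac{1}{37}\right) + 132\right) 101 = \left(74 \left(- \frac{1}{37}\right) + 132\right) 101 = \left(-2 + 132\right) 101 = 130 \cdot 101 = 13130$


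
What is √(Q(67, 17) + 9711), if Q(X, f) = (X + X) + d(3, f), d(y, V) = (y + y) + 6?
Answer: √9857 ≈ 99.282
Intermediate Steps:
d(y, V) = 6 + 2*y (d(y, V) = 2*y + 6 = 6 + 2*y)
Q(X, f) = 12 + 2*X (Q(X, f) = (X + X) + (6 + 2*3) = 2*X + (6 + 6) = 2*X + 12 = 12 + 2*X)
√(Q(67, 17) + 9711) = √((12 + 2*67) + 9711) = √((12 + 134) + 9711) = √(146 + 9711) = √9857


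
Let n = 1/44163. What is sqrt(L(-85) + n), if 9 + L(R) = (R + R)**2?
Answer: sqrt(6260906239238)/14721 ≈ 169.97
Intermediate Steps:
n = 1/44163 ≈ 2.2643e-5
L(R) = -9 + 4*R**2 (L(R) = -9 + (R + R)**2 = -9 + (2*R)**2 = -9 + 4*R**2)
sqrt(L(-85) + n) = sqrt((-9 + 4*(-85)**2) + 1/44163) = sqrt((-9 + 4*7225) + 1/44163) = sqrt((-9 + 28900) + 1/44163) = sqrt(28891 + 1/44163) = sqrt(1275913234/44163) = sqrt(6260906239238)/14721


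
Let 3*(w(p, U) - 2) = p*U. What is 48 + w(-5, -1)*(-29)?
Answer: -175/3 ≈ -58.333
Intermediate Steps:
w(p, U) = 2 + U*p/3 (w(p, U) = 2 + (p*U)/3 = 2 + (U*p)/3 = 2 + U*p/3)
48 + w(-5, -1)*(-29) = 48 + (2 + (1/3)*(-1)*(-5))*(-29) = 48 + (2 + 5/3)*(-29) = 48 + (11/3)*(-29) = 48 - 319/3 = -175/3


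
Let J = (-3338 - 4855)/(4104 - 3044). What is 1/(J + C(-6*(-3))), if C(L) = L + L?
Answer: 1060/29967 ≈ 0.035372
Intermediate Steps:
C(L) = 2*L
J = -8193/1060 ≈ -7.7292
1/(J + C(-6*(-3))) = 1/(-8193/1060 + 2*(-6*(-3))) = 1/(-8193/1060 + 2*18) = 1/(-8193/1060 + 36) = 1/(29967/1060) = 1060/29967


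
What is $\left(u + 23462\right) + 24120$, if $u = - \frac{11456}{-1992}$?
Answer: $\frac{11849350}{249} \approx 47588.0$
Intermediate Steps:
$u = \frac{1432}{249}$ ($u = \left(-11456\right) \left(- \frac{1}{1992}\right) = \frac{1432}{249} \approx 5.751$)
$\left(u + 23462\right) + 24120 = \left(\frac{1432}{249} + 23462\right) + 24120 = \frac{5843470}{249} + 24120 = \frac{11849350}{249}$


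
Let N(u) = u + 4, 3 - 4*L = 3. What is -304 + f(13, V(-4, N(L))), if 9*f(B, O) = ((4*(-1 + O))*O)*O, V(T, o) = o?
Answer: -848/3 ≈ -282.67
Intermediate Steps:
L = 0 (L = ¾ - ¼*3 = ¾ - ¾ = 0)
N(u) = 4 + u
f(B, O) = O²*(-4 + 4*O)/9 (f(B, O) = (((4*(-1 + O))*O)*O)/9 = (((-4 + 4*O)*O)*O)/9 = ((O*(-4 + 4*O))*O)/9 = (O²*(-4 + 4*O))/9 = O²*(-4 + 4*O)/9)
-304 + f(13, V(-4, N(L))) = -304 + 4*(4 + 0)²*(-1 + (4 + 0))/9 = -304 + (4/9)*4²*(-1 + 4) = -304 + (4/9)*16*3 = -304 + 64/3 = -848/3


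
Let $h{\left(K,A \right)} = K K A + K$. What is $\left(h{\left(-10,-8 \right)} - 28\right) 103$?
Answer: $-86314$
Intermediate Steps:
$h{\left(K,A \right)} = K + A K^{2}$ ($h{\left(K,A \right)} = K^{2} A + K = A K^{2} + K = K + A K^{2}$)
$\left(h{\left(-10,-8 \right)} - 28\right) 103 = \left(- 10 \left(1 - -80\right) - 28\right) 103 = \left(- 10 \left(1 + 80\right) - 28\right) 103 = \left(\left(-10\right) 81 - 28\right) 103 = \left(-810 - 28\right) 103 = \left(-838\right) 103 = -86314$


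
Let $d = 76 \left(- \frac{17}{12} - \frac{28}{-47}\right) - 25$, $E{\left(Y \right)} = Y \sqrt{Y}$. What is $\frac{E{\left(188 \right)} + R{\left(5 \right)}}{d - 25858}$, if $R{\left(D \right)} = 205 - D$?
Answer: $- \frac{282}{36583} - \frac{13254 \sqrt{47}}{914575} \approx -0.10706$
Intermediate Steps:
$E{\left(Y \right)} = Y^{\frac{3}{2}}$
$d = - \frac{12322}{141}$ ($d = 76 \left(\left(-17\right) \frac{1}{12} - - \frac{28}{47}\right) - 25 = 76 \left(- \frac{17}{12} + \frac{28}{47}\right) - 25 = 76 \left(- \frac{463}{564}\right) - 25 = - \frac{8797}{141} - 25 = - \frac{12322}{141} \approx -87.39$)
$\frac{E{\left(188 \right)} + R{\left(5 \right)}}{d - 25858} = \frac{188^{\frac{3}{2}} + \left(205 - 5\right)}{- \frac{12322}{141} - 25858} = \frac{376 \sqrt{47} + \left(205 - 5\right)}{- \frac{3658300}{141}} = \left(376 \sqrt{47} + 200\right) \left(- \frac{141}{3658300}\right) = \left(200 + 376 \sqrt{47}\right) \left(- \frac{141}{3658300}\right) = - \frac{282}{36583} - \frac{13254 \sqrt{47}}{914575}$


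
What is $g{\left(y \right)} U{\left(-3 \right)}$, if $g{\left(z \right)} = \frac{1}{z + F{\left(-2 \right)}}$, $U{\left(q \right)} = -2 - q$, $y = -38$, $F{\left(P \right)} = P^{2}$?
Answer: $- \frac{1}{34} \approx -0.029412$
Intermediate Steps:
$g{\left(z \right)} = \frac{1}{4 + z}$ ($g{\left(z \right)} = \frac{1}{z + \left(-2\right)^{2}} = \frac{1}{z + 4} = \frac{1}{4 + z}$)
$g{\left(y \right)} U{\left(-3 \right)} = \frac{-2 - -3}{4 - 38} = \frac{-2 + 3}{-34} = \left(- \frac{1}{34}\right) 1 = - \frac{1}{34}$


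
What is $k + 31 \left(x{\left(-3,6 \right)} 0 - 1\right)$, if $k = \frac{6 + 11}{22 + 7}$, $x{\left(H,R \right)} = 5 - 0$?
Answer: $- \frac{882}{29} \approx -30.414$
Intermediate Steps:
$x{\left(H,R \right)} = 5$ ($x{\left(H,R \right)} = 5 + 0 = 5$)
$k = \frac{17}{29} \approx 0.58621$
$k + 31 \left(x{\left(-3,6 \right)} 0 - 1\right) = \frac{17}{29} + 31 \left(5 \cdot 0 - 1\right) = \frac{17}{29} + 31 \left(0 - 1\right) = \frac{17}{29} + 31 \left(-1\right) = \frac{17}{29} - 31 = - \frac{882}{29}$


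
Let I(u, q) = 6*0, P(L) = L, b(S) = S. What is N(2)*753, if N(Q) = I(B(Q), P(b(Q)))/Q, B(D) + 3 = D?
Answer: 0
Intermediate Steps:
B(D) = -3 + D
I(u, q) = 0
N(Q) = 0 (N(Q) = 0/Q = 0)
N(2)*753 = 0*753 = 0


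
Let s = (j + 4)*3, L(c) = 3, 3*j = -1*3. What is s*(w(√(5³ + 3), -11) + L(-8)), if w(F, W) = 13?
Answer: 144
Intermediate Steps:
j = -1 (j = (-1*3)/3 = (⅓)*(-3) = -1)
s = 9 (s = (-1 + 4)*3 = 3*3 = 9)
s*(w(√(5³ + 3), -11) + L(-8)) = 9*(13 + 3) = 9*16 = 144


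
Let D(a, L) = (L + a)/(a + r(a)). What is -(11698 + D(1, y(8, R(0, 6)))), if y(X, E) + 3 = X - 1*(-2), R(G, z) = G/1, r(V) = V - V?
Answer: -11706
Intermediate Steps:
r(V) = 0
R(G, z) = G (R(G, z) = G*1 = G)
y(X, E) = -1 + X (y(X, E) = -3 + (X - 1*(-2)) = -3 + (X + 2) = -3 + (2 + X) = -1 + X)
D(a, L) = (L + a)/a (D(a, L) = (L + a)/(a + 0) = (L + a)/a)
-(11698 + D(1, y(8, R(0, 6)))) = -(11698 + ((-1 + 8) + 1)/1) = -(11698 + 1*(7 + 1)) = -(11698 + 1*8) = -(11698 + 8) = -1*11706 = -11706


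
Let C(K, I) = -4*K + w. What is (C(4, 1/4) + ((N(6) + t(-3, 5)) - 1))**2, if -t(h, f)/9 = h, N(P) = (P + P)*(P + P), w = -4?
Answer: 22500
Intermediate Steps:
N(P) = 4*P**2 (N(P) = (2*P)*(2*P) = 4*P**2)
t(h, f) = -9*h
C(K, I) = -4 - 4*K (C(K, I) = -4*K - 4 = -4 - 4*K)
(C(4, 1/4) + ((N(6) + t(-3, 5)) - 1))**2 = ((-4 - 4*4) + ((4*6**2 - 9*(-3)) - 1))**2 = ((-4 - 16) + ((4*36 + 27) - 1))**2 = (-20 + ((144 + 27) - 1))**2 = (-20 + (171 - 1))**2 = (-20 + 170)**2 = 150**2 = 22500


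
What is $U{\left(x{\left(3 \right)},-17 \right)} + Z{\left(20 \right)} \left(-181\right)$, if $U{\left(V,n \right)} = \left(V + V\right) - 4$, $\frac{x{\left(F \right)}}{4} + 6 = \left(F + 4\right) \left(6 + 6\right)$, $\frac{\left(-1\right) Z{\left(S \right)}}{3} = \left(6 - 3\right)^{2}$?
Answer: $5507$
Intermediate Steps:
$Z{\left(S \right)} = -27$ ($Z{\left(S \right)} = - 3 \left(6 - 3\right)^{2} = - 3 \cdot 3^{2} = \left(-3\right) 9 = -27$)
$x{\left(F \right)} = 168 + 48 F$ ($x{\left(F \right)} = -24 + 4 \left(F + 4\right) \left(6 + 6\right) = -24 + 4 \left(4 + F\right) 12 = -24 + 4 \left(48 + 12 F\right) = -24 + \left(192 + 48 F\right) = 168 + 48 F$)
$U{\left(V,n \right)} = -4 + 2 V$ ($U{\left(V,n \right)} = 2 V - 4 = -4 + 2 V$)
$U{\left(x{\left(3 \right)},-17 \right)} + Z{\left(20 \right)} \left(-181\right) = \left(-4 + 2 \left(168 + 48 \cdot 3\right)\right) - -4887 = \left(-4 + 2 \left(168 + 144\right)\right) + 4887 = \left(-4 + 2 \cdot 312\right) + 4887 = \left(-4 + 624\right) + 4887 = 620 + 4887 = 5507$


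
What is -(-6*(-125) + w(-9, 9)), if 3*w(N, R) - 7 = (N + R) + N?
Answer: -2248/3 ≈ -749.33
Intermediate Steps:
w(N, R) = 7/3 + R/3 + 2*N/3 (w(N, R) = 7/3 + ((N + R) + N)/3 = 7/3 + (R + 2*N)/3 = 7/3 + (R/3 + 2*N/3) = 7/3 + R/3 + 2*N/3)
-(-6*(-125) + w(-9, 9)) = -(-6*(-125) + (7/3 + (⅓)*9 + (⅔)*(-9))) = -(750 + (7/3 + 3 - 6)) = -(750 - ⅔) = -1*2248/3 = -2248/3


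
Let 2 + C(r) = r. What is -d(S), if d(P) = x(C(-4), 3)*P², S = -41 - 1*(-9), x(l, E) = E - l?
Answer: -9216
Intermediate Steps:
C(r) = -2 + r
S = -32 (S = -41 + 9 = -32)
d(P) = 9*P² (d(P) = (3 - (-2 - 4))*P² = (3 - 1*(-6))*P² = (3 + 6)*P² = 9*P²)
-d(S) = -9*(-32)² = -9*1024 = -1*9216 = -9216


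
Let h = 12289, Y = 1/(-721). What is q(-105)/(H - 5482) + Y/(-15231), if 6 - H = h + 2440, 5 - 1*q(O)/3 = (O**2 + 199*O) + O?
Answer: -7306391483/4930716399 ≈ -1.4818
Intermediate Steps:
Y = -1/721 ≈ -0.0013870
q(O) = 15 - 600*O - 3*O**2 (q(O) = 15 - 3*((O**2 + 199*O) + O) = 15 - 3*(O**2 + 200*O) = 15 + (-600*O - 3*O**2) = 15 - 600*O - 3*O**2)
H = -14723 (H = 6 - (12289 + 2440) = 6 - 1*14729 = 6 - 14729 = -14723)
q(-105)/(H - 5482) + Y/(-15231) = (15 - 600*(-105) - 3*(-105)**2)/(-14723 - 5482) - 1/721/(-15231) = (15 + 63000 - 3*11025)/(-20205) - 1/721*(-1/15231) = (15 + 63000 - 33075)*(-1/20205) + 1/10981551 = 29940*(-1/20205) + 1/10981551 = -1996/1347 + 1/10981551 = -7306391483/4930716399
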